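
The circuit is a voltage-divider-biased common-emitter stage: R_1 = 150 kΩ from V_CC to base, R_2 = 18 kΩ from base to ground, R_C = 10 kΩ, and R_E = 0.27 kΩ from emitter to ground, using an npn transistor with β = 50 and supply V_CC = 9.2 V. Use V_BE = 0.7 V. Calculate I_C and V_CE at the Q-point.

Thevenize the base divider: V_Th = V_CC·R_2/(R_1+R_2) = 9.2×18/168 = 0.986 V, R_Th = R_1‖R_2 = 16.1 kΩ.
Base-emitter loop: V_Th = I_B·R_Th + V_BE + (β+1)I_B·R_E, so I_B = (0.986 − 0.7) / (16.1 + 51×0.27) = 0.00957 mA.
I_C = β·I_B = 50×0.00957 = 0.479 mA, and I_E = (β+1)I_B = 0.488 mA.
V_CE = V_CC − I_C·R_C − I_E·R_E = 9.2 − 0.479×10 − 0.488×0.27 = 4.28 V.
V_CE = 4.28 V > 0.2 V confirms active-region operation.

I_C ≈ 0.48 mA, V_CE ≈ 4.3 V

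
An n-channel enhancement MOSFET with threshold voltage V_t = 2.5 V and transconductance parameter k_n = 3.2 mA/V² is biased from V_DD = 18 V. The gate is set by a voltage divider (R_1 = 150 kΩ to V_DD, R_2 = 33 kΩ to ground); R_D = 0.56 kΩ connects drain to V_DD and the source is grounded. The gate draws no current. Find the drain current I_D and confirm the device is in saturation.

V_G = V_DD·R_2/(R_1+R_2) = 18×33/183 = 3.25 V. With the source grounded, V_GS = V_G = 3.25 V.
Assume saturation: I_D = (k_n/2)(V_GS − V_t)² = (3.2/2)×(3.25 − 2.5)² = 1.6×0.746² = 0.89 mA.
V_DS = V_DD − I_D·R_D = 18 − 0.89×0.56 = 17.5 V.
Saturation requires V_DS ≥ V_GS − V_t = 0.746 V; 17.5 ≥ 0.746 ✓.

I_D ≈ 0.89 mA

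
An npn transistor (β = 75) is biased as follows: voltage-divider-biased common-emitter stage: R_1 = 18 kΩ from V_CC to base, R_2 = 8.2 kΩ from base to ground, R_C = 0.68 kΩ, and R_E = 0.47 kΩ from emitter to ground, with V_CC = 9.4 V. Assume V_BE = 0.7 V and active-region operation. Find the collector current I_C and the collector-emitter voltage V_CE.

I_C ≈ 4.1 mA, V_CE ≈ 4.7 V

Thevenize the base divider: V_Th = V_CC·R_2/(R_1+R_2) = 9.4×8.2/26.2 = 2.94 V, R_Th = R_1‖R_2 = 5.63 kΩ.
Base-emitter loop: V_Th = I_B·R_Th + V_BE + (β+1)I_B·R_E, so I_B = (2.94 − 0.7) / (5.63 + 76×0.47) = 0.0542 mA.
I_C = β·I_B = 75×0.0542 = 4.07 mA, and I_E = (β+1)I_B = 4.12 mA.
V_CE = V_CC − I_C·R_C − I_E·R_E = 9.4 − 4.07×0.68 − 4.12×0.47 = 4.7 V.
V_CE = 4.7 V > 0.2 V confirms active-region operation.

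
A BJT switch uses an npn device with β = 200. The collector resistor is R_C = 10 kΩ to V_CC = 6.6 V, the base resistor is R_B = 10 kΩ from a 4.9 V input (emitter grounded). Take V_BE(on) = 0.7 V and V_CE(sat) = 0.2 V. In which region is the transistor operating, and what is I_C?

saturation; I_C ≈ 0.64 mA

Assume active: I_B = (4.9 − 0.7)/10 = 0.42 mA, giving I_C = β·I_B = 84 mA.
But then V_CE = 6.6 − 84×10 = -833 V < V_CE(sat) = 0.2 V — impossible in the active region.
So the transistor is saturated. With V_CE = 0.2 V, I_C = (V_CC − 0.2)/R_C = 6.4/10 = 0.64 mA.
Check: β·I_B = 84 mA > I_C = 0.64 mA, confirming saturation.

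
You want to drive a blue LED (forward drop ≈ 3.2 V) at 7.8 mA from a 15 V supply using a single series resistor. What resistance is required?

The resistor drops V_S − V_D = 15 − 3.2 = 11.8 V at 7.8 mA.
R = 11.8 V / 7.8 mA = 1.51 kΩ.

R ≈ 1.5 kΩ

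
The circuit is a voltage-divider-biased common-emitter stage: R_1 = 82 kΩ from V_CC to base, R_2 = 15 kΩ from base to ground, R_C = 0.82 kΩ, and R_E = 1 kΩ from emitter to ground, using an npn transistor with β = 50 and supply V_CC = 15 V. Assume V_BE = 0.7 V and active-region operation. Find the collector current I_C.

I_C ≈ 1.3 mA

Thevenize the base divider: V_Th = V_CC·R_2/(R_1+R_2) = 15×15/97 = 2.32 V, R_Th = R_1‖R_2 = 12.7 kΩ.
Base-emitter loop: V_Th = I_B·R_Th + V_BE + (β+1)I_B·R_E, so I_B = (2.32 − 0.7) / (12.7 + 51×1) = 0.0254 mA.
I_C = β·I_B = 50×0.0254 = 1.27 mA, and I_E = (β+1)I_B = 1.3 mA.
V_CE = V_CC − I_C·R_C − I_E·R_E = 15 − 1.27×0.82 − 1.3×1 = 12.7 V.
V_CE = 12.7 V > 0.2 V confirms active-region operation.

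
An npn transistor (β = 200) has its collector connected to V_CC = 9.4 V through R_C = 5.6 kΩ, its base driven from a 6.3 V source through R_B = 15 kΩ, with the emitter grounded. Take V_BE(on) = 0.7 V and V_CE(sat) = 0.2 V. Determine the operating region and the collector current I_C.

Assume active: I_B = (6.3 − 0.7)/15 = 0.373 mA, giving I_C = β·I_B = 74.7 mA.
But then V_CE = 9.4 − 74.7×5.6 = -409 V < V_CE(sat) = 0.2 V — impossible in the active region.
So the transistor is saturated. With V_CE = 0.2 V, I_C = (V_CC − 0.2)/R_C = 9.2/5.6 = 1.64 mA.
Check: β·I_B = 74.7 mA > I_C = 1.64 mA, confirming saturation.

saturation; I_C ≈ 1.6 mA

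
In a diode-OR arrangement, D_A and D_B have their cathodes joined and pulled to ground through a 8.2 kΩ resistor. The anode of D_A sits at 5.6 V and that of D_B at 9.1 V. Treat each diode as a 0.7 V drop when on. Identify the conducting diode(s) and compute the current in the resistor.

Only D_B conducts; I_R ≈ 1 mA

Assume both conduct. Then node N would need to be at both 5.6−0.7 = 4.9 V and 9.1−0.7 = 8.4 V, which is impossible.
Assume only D_B conducts: V_N = 9.1 − 0.7 = 8.4 V, so I_R = 8.4/8.2 = 1.02 mA.
Check D_A: its anode-to-cathode voltage is 5.6 − 8.4 = -2.8 V < 0.7 V, so it is off. The assumption is consistent.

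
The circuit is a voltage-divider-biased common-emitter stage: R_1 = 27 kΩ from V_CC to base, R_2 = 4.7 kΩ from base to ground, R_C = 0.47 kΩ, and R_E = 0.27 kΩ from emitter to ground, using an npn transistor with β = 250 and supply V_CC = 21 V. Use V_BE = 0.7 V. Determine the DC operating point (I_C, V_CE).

I_C ≈ 8.4 mA, V_CE ≈ 15 V

Thevenize the base divider: V_Th = V_CC·R_2/(R_1+R_2) = 21×4.7/31.7 = 3.11 V, R_Th = R_1‖R_2 = 4 kΩ.
Base-emitter loop: V_Th = I_B·R_Th + V_BE + (β+1)I_B·R_E, so I_B = (3.11 − 0.7) / (4 + 251×0.27) = 0.0336 mA.
I_C = β·I_B = 250×0.0336 = 8.41 mA, and I_E = (β+1)I_B = 8.44 mA.
V_CE = V_CC − I_C·R_C − I_E·R_E = 21 − 8.41×0.47 − 8.44×0.27 = 14.8 V.
V_CE = 14.8 V > 0.2 V confirms active-region operation.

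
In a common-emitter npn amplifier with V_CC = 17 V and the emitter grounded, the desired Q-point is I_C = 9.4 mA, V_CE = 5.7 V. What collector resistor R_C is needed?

R_C ≈ 1.2 kΩ

Collector loop: V_CC = I_C·R_C + V_CE.
R_C = (V_CC − V_CE)/I_C = (17 − 5.7)/9.4 = 1.2 kΩ.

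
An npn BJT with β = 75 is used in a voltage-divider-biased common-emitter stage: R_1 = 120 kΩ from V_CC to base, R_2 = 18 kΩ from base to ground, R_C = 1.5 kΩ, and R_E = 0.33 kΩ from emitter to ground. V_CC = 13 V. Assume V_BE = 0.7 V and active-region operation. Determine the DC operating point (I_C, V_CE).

Thevenize the base divider: V_Th = V_CC·R_2/(R_1+R_2) = 13×18/138 = 1.7 V, R_Th = R_1‖R_2 = 15.7 kΩ.
Base-emitter loop: V_Th = I_B·R_Th + V_BE + (β+1)I_B·R_E, so I_B = (1.7 − 0.7) / (15.7 + 76×0.33) = 0.0244 mA.
I_C = β·I_B = 75×0.0244 = 1.83 mA, and I_E = (β+1)I_B = 1.86 mA.
V_CE = V_CC − I_C·R_C − I_E·R_E = 13 − 1.83×1.5 − 1.86×0.33 = 9.64 V.
V_CE = 9.64 V > 0.2 V confirms active-region operation.

I_C ≈ 1.8 mA, V_CE ≈ 9.6 V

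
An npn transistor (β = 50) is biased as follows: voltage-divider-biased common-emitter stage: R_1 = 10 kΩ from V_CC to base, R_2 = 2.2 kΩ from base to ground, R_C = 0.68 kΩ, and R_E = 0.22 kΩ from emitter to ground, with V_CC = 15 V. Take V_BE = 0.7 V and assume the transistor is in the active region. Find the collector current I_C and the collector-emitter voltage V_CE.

I_C ≈ 7.7 mA, V_CE ≈ 8 V

Thevenize the base divider: V_Th = V_CC·R_2/(R_1+R_2) = 15×2.2/12.2 = 2.7 V, R_Th = R_1‖R_2 = 1.8 kΩ.
Base-emitter loop: V_Th = I_B·R_Th + V_BE + (β+1)I_B·R_E, so I_B = (2.7 − 0.7) / (1.8 + 51×0.22) = 0.154 mA.
I_C = β·I_B = 50×0.154 = 7.7 mA, and I_E = (β+1)I_B = 7.85 mA.
V_CE = V_CC − I_C·R_C − I_E·R_E = 15 − 7.7×0.68 − 7.85×0.22 = 8.04 V.
V_CE = 8.04 V > 0.2 V confirms active-region operation.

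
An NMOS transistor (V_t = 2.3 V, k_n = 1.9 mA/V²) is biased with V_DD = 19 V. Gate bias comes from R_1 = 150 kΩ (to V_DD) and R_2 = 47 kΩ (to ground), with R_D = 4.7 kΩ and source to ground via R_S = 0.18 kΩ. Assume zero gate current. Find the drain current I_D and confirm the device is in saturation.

V_G = V_DD·R_2/(R_1+R_2) = 19×47/197 = 4.53 V.
Assume saturation: I_D = (k_n/2)(V_GS − V_t)² with V_GS = V_G − I_D·R_S = 4.53 − 0.18·I_D.
Substituting gives 0.0308·I_D² − 1.76·I_D + 4.74 = 0, with roots I_D = 2.83 or 54.5 mA.
The root I_D = 54.5 mA gives V_GS = -5.27 V ≤ V_t, so take I_D = 2.83 mA.
Then V_GS = 4.02 V and V_DS = V_DD − I_D(R_D+R_S) = 19 − 2.83×4.88 = 5.21 V.
Saturation requires V_DS ≥ V_GS − V_t = 1.72 V; 5.21 ≥ 1.72 ✓.

I_D ≈ 2.8 mA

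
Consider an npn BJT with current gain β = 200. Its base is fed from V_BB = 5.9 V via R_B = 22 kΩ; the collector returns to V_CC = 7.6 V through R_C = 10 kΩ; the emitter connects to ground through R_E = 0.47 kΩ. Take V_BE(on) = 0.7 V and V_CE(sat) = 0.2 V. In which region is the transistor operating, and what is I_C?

Assume active: I_B = (5.9 − 0.7)/(22 + 201×0.47) = 0.0446 mA, I_C = β·I_B = 8.93 mA.
Then V_CE = 7.6 − 8.93×10 − 8.97×0.47 = -85.9 V < 0.2 V — the active assumption fails.
Re-solve with V_CE = 0.2 V. KCL at the emitter: V_E/R_E = (V_BB−0.7−V_E)/R_B + (V_CC−0.2−V_E)/R_C, giving V_E = 0.43 V.
I_C = (V_CC − 0.2 − V_E)/R_C = (7.4 − 0.43)/10 = 0.697 mA.
Check: I_B = (5.2 − 0.43)/22 = 0.217 mA, and β·I_B = 43.4 mA > I_C, confirming saturation.

saturation; I_C ≈ 0.7 mA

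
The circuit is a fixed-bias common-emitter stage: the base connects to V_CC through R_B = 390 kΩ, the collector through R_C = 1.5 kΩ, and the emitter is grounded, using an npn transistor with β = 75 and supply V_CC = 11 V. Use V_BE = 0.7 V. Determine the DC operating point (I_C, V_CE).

Base loop: V_CC = I_B·R_B + V_BE, so I_B = (11 − 0.7)/390 kΩ = 0.0264 mA.
In the active region I_C = β·I_B = 75 × 0.0264 = 1.98 mA.
Collector loop: V_CE = V_CC − I_C·R_C = 11 − 1.98×1.5 = 8.03 V.
Since V_CE = 8.03 V > V_CE(sat) ≈ 0.2 V, the transistor is in the active region as assumed.

I_C ≈ 2 mA, V_CE ≈ 8 V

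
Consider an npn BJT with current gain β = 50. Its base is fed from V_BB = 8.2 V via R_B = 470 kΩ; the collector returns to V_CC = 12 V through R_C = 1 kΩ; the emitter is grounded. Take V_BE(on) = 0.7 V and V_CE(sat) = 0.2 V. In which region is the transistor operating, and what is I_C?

Assume active. Base-emitter loop: I_B = (V_BB − V_BE)/R_B = (8.2 − 0.7)/470 = 0.016 mA.
I_C = β·I_B = 50×0.016 = 0.798 mA.
V_CE = V_CC − I_C·R_C = 12 − 0.798×1 = 11.2 V > V_CE(sat), so the active-region assumption holds.

active; I_C ≈ 0.8 mA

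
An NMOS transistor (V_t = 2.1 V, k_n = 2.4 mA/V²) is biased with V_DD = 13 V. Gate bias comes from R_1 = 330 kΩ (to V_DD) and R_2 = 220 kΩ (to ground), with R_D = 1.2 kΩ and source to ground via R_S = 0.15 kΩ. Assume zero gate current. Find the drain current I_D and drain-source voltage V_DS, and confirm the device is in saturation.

I_D ≈ 5.9 mA, V_DS ≈ 5 V

V_G = V_DD·R_2/(R_1+R_2) = 13×220/550 = 5.2 V.
Assume saturation: I_D = (k_n/2)(V_GS − V_t)² with V_GS = V_G − I_D·R_S = 5.2 − 0.15·I_D.
Substituting gives 0.027·I_D² − 2.12·I_D + 11.5 = 0, with roots I_D = 5.89 or 72.5 mA.
The root I_D = 72.5 mA gives V_GS = -5.67 V ≤ V_t, so take I_D = 5.89 mA.
Then V_GS = 4.32 V and V_DS = V_DD − I_D(R_D+R_S) = 13 − 5.89×1.35 = 5.04 V.
Saturation requires V_DS ≥ V_GS − V_t = 2.22 V; 5.04 ≥ 2.22 ✓.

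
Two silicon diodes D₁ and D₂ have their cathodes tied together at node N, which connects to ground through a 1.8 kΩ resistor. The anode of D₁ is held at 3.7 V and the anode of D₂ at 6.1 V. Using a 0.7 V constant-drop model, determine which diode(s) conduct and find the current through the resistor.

Assume both conduct. Then node N would need to be at both 3.7−0.7 = 3 V and 6.1−0.7 = 5.4 V, which is impossible.
Assume only D₂ conducts: V_N = 6.1 − 0.7 = 5.4 V, so I_R = 5.4/1.8 = 3 mA.
Check D₁: its anode-to-cathode voltage is 3.7 − 5.4 = -1.7 V < 0.7 V, so it is off. The assumption is consistent.

Only D₂ conducts; I_R ≈ 3 mA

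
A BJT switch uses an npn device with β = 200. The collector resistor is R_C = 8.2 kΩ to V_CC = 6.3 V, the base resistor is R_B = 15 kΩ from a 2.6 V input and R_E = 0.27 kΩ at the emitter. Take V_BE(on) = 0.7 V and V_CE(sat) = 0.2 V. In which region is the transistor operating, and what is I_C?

Assume active: I_B = (2.6 − 0.7)/(15 + 201×0.27) = 0.0274 mA, I_C = β·I_B = 5.49 mA.
Then V_CE = 6.3 − 5.49×8.2 − 5.51×0.27 = -40.2 V < 0.2 V — the active assumption fails.
Re-solve with V_CE = 0.2 V. KCL at the emitter: V_E/R_E = (V_BB−0.7−V_E)/R_B + (V_CC−0.2−V_E)/R_C, giving V_E = 0.224 V.
I_C = (V_CC − 0.2 − V_E)/R_C = (6.1 − 0.224)/8.2 = 0.717 mA.
Check: I_B = (1.9 − 0.224)/15 = 0.112 mA, and β·I_B = 22.4 mA > I_C, confirming saturation.

saturation; I_C ≈ 0.72 mA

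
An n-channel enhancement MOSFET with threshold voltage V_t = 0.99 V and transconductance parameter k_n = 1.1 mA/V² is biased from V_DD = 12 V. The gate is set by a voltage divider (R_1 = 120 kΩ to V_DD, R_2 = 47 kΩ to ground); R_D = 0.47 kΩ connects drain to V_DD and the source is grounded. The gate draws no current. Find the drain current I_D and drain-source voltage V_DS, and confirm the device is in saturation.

I_D ≈ 3.1 mA, V_DS ≈ 11 V

V_G = V_DD·R_2/(R_1+R_2) = 12×47/167 = 3.38 V. With the source grounded, V_GS = V_G = 3.38 V.
Assume saturation: I_D = (k_n/2)(V_GS − V_t)² = (1.1/2)×(3.38 − 0.99)² = 0.55×2.39² = 3.13 mA.
V_DS = V_DD − I_D·R_D = 12 − 3.13×0.47 = 10.5 V.
Saturation requires V_DS ≥ V_GS − V_t = 2.39 V; 10.5 ≥ 2.39 ✓.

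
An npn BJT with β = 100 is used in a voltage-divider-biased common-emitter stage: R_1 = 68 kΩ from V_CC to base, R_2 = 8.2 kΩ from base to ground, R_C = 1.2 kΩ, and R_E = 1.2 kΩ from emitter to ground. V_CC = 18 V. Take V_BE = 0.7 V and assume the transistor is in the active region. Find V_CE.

V_CE ≈ 16 V

Thevenize the base divider: V_Th = V_CC·R_2/(R_1+R_2) = 18×8.2/76.2 = 1.94 V, R_Th = R_1‖R_2 = 7.32 kΩ.
Base-emitter loop: V_Th = I_B·R_Th + V_BE + (β+1)I_B·R_E, so I_B = (1.94 − 0.7) / (7.32 + 101×1.2) = 0.00963 mA.
I_C = β·I_B = 100×0.00963 = 0.963 mA, and I_E = (β+1)I_B = 0.972 mA.
V_CE = V_CC − I_C·R_C − I_E·R_E = 18 − 0.963×1.2 − 0.972×1.2 = 15.7 V.
V_CE = 15.7 V > 0.2 V confirms active-region operation.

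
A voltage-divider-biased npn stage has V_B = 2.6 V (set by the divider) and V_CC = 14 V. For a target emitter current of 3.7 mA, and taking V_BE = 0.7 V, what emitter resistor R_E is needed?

V_E = V_B − V_BE = 2.6 − 0.7 = 1.9 V.
R_E = V_E / I_E = 1.9 / 3.7 = 0.514 kΩ.

R_E ≈ 0.51 kΩ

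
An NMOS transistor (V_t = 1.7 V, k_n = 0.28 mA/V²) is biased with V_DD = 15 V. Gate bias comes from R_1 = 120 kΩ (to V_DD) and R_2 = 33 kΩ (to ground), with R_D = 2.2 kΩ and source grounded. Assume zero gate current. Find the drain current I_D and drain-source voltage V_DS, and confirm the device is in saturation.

I_D ≈ 0.33 mA, V_DS ≈ 14 V

V_G = V_DD·R_2/(R_1+R_2) = 15×33/153 = 3.24 V. With the source grounded, V_GS = V_G = 3.24 V.
Assume saturation: I_D = (k_n/2)(V_GS − V_t)² = (0.28/2)×(3.24 − 1.7)² = 0.14×1.54² = 0.33 mA.
V_DS = V_DD − I_D·R_D = 15 − 0.33×2.2 = 14.3 V.
Saturation requires V_DS ≥ V_GS − V_t = 1.54 V; 14.3 ≥ 1.54 ✓.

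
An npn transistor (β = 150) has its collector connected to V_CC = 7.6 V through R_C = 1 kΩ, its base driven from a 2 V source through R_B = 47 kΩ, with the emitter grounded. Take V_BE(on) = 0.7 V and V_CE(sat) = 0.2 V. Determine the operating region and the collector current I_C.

active; I_C ≈ 4.1 mA

Assume active. Base-emitter loop: I_B = (V_BB − V_BE)/R_B = (2 − 0.7)/47 = 0.0277 mA.
I_C = β·I_B = 150×0.0277 = 4.15 mA.
V_CE = V_CC − I_C·R_C = 7.6 − 4.15×1 = 3.45 V > V_CE(sat), so the active-region assumption holds.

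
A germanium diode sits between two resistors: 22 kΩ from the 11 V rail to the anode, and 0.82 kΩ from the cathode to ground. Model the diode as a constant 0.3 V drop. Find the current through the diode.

I ≈ 0.47 mA

The two resistors are in series with the diode, so KVL gives 11 = I·22 + 0.3 + I·0.82.
I = (11 − 0.3) / (22 + 0.82) kΩ = 10.7 / 22.8 = 0.469 mA.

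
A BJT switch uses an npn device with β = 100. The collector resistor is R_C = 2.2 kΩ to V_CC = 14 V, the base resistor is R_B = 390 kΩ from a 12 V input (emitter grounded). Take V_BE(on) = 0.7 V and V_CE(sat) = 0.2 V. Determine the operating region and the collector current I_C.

Assume active. Base-emitter loop: I_B = (V_BB − V_BE)/R_B = (12 − 0.7)/390 = 0.029 mA.
I_C = β·I_B = 100×0.029 = 2.9 mA.
V_CE = V_CC − I_C·R_C = 14 − 2.9×2.2 = 7.63 V > V_CE(sat), so the active-region assumption holds.

active; I_C ≈ 2.9 mA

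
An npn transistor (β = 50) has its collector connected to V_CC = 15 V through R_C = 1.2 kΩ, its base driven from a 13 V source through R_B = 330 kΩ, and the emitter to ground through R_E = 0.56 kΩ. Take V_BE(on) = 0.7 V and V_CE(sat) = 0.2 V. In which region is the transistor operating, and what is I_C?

active; I_C ≈ 1.7 mA

Assume active. Base-emitter loop: I_B = (V_BB − V_BE)/(R_B + (β+1)R_E) = (13 − 0.7)/(330 + 51×0.56) = 0.0343 mA.
I_C = β·I_B = 50×0.0343 = 1.72 mA.
V_CE = V_CC − I_C·R_C − I_E·R_E = 15 − 1.72×1.2 − 1.75×0.56 = 12 V > V_CE(sat), so the active-region assumption holds.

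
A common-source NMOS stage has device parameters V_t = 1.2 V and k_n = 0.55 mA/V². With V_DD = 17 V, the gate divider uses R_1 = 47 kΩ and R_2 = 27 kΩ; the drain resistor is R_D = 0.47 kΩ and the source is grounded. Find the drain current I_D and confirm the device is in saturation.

V_G = V_DD·R_2/(R_1+R_2) = 17×27/74 = 6.2 V. With the source grounded, V_GS = V_G = 6.2 V.
Assume saturation: I_D = (k_n/2)(V_GS − V_t)² = (0.55/2)×(6.2 − 1.2)² = 0.275×5² = 6.88 mA.
V_DS = V_DD − I_D·R_D = 17 − 6.88×0.47 = 13.8 V.
Saturation requires V_DS ≥ V_GS − V_t = 5 V; 13.8 ≥ 5 ✓.

I_D ≈ 6.9 mA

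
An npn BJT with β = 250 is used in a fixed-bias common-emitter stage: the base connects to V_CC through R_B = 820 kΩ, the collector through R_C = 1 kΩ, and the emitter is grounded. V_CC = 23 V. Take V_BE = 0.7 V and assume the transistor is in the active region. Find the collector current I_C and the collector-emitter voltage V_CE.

Base loop: V_CC = I_B·R_B + V_BE, so I_B = (23 − 0.7)/820 kΩ = 0.0272 mA.
In the active region I_C = β·I_B = 250 × 0.0272 = 6.8 mA.
Collector loop: V_CE = V_CC − I_C·R_C = 23 − 6.8×1 = 16.2 V.
Since V_CE = 16.2 V > V_CE(sat) ≈ 0.2 V, the transistor is in the active region as assumed.

I_C ≈ 6.8 mA, V_CE ≈ 16 V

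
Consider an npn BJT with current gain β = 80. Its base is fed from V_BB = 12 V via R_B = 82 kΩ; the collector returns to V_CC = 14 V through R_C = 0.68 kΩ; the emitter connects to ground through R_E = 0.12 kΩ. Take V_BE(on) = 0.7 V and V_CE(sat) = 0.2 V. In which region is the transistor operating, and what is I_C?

active; I_C ≈ 9.9 mA

Assume active. Base-emitter loop: I_B = (V_BB − V_BE)/(R_B + (β+1)R_E) = (12 − 0.7)/(82 + 81×0.12) = 0.123 mA.
I_C = β·I_B = 80×0.123 = 9.86 mA.
V_CE = V_CC − I_C·R_C − I_E·R_E = 14 − 9.86×0.68 − 9.98×0.12 = 6.1 V > V_CE(sat), so the active-region assumption holds.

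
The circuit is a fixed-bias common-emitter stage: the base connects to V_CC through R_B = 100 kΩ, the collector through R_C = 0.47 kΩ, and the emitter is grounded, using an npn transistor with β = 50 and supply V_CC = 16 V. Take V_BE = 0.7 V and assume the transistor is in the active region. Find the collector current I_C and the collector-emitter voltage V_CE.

I_C ≈ 7.6 mA, V_CE ≈ 12 V

Base loop: V_CC = I_B·R_B + V_BE, so I_B = (16 − 0.7)/100 kΩ = 0.153 mA.
In the active region I_C = β·I_B = 50 × 0.153 = 7.65 mA.
Collector loop: V_CE = V_CC − I_C·R_C = 16 − 7.65×0.47 = 12.4 V.
Since V_CE = 12.4 V > V_CE(sat) ≈ 0.2 V, the transistor is in the active region as assumed.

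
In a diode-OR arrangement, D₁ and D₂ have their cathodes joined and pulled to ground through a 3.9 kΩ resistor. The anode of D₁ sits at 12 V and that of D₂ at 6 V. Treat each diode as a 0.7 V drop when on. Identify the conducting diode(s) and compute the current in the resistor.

Only D₁ conducts; I_R ≈ 2.9 mA

Assume both conduct. Then node N would need to be at both 12−0.7 = 11.3 V and 6−0.7 = 5.3 V, which is impossible.
Assume only D₁ conducts: V_N = 12 − 0.7 = 11.3 V, so I_R = 11.3/3.9 = 2.9 mA.
Check D₂: its anode-to-cathode voltage is 6 − 11.3 = -5.3 V < 0.7 V, so it is off. The assumption is consistent.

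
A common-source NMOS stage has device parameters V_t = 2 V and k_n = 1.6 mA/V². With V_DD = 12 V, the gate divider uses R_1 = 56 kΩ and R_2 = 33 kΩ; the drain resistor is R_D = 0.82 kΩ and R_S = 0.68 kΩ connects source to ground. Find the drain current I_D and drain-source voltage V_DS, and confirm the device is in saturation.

V_G = V_DD·R_2/(R_1+R_2) = 12×33/89 = 4.45 V.
Assume saturation: I_D = (k_n/2)(V_GS − V_t)² with V_GS = V_G − I_D·R_S = 4.45 − 0.68·I_D.
Substituting gives 0.37·I_D² − 3.66·I_D + 4.8 = 0, with roots I_D = 1.55 or 8.35 mA.
The root I_D = 8.35 mA gives V_GS = -1.23 V ≤ V_t, so take I_D = 1.55 mA.
Then V_GS = 3.39 V and V_DS = V_DD − I_D(R_D+R_S) = 12 − 1.55×1.5 = 9.67 V.
Saturation requires V_DS ≥ V_GS − V_t = 1.39 V; 9.67 ≥ 1.39 ✓.

I_D ≈ 1.6 mA, V_DS ≈ 9.7 V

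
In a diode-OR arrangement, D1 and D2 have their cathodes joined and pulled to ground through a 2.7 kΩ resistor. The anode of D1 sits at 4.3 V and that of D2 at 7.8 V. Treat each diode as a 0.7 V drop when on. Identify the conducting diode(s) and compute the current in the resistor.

Only D2 conducts; I_R ≈ 2.6 mA

Assume both conduct. Then node N would need to be at both 4.3−0.7 = 3.6 V and 7.8−0.7 = 7.1 V, which is impossible.
Assume only D2 conducts: V_N = 7.8 − 0.7 = 7.1 V, so I_R = 7.1/2.7 = 2.63 mA.
Check D1: its anode-to-cathode voltage is 4.3 − 7.1 = -2.8 V < 0.7 V, so it is off. The assumption is consistent.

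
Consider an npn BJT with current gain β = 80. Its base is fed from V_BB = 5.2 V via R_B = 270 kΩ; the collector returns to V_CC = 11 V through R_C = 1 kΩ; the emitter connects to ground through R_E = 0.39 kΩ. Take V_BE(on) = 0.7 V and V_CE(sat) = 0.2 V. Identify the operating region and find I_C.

Assume active. Base-emitter loop: I_B = (V_BB − V_BE)/(R_B + (β+1)R_E) = (5.2 − 0.7)/(270 + 81×0.39) = 0.0149 mA.
I_C = β·I_B = 80×0.0149 = 1.19 mA.
V_CE = V_CC − I_C·R_C − I_E·R_E = 11 − 1.19×1 − 1.21×0.39 = 9.33 V > V_CE(sat), so the active-region assumption holds.

active; I_C ≈ 1.2 mA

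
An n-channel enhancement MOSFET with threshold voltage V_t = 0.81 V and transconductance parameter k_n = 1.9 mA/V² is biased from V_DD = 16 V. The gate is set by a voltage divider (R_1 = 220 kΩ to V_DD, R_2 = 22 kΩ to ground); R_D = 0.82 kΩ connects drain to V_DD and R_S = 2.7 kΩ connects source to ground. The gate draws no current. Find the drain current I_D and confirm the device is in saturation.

V_G = V_DD·R_2/(R_1+R_2) = 16×22/242 = 1.45 V.
Assume saturation: I_D = (k_n/2)(V_GS − V_t)² with V_GS = V_G − I_D·R_S = 1.45 − 2.7·I_D.
Substituting gives 6.93·I_D² − 4.31·I_D + 0.395 = 0, with roots I_D = 0.112 or 0.51 mA.
The root I_D = 0.51 mA gives V_GS = 0.0772 V ≤ V_t, so take I_D = 0.112 mA.
Then V_GS = 1.15 V and V_DS = V_DD − I_D(R_D+R_S) = 16 − 0.112×3.52 = 15.6 V.
Saturation requires V_DS ≥ V_GS − V_t = 0.343 V; 15.6 ≥ 0.343 ✓.

I_D ≈ 0.11 mA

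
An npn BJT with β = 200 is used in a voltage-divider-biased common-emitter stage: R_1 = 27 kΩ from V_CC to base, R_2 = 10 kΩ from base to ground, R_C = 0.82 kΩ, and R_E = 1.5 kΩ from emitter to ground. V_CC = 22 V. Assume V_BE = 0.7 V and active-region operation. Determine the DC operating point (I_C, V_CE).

I_C ≈ 3.4 mA, V_CE ≈ 14 V

Thevenize the base divider: V_Th = V_CC·R_2/(R_1+R_2) = 22×10/37 = 5.95 V, R_Th = R_1‖R_2 = 7.3 kΩ.
Base-emitter loop: V_Th = I_B·R_Th + V_BE + (β+1)I_B·R_E, so I_B = (5.95 − 0.7) / (7.3 + 201×1.5) = 0.017 mA.
I_C = β·I_B = 200×0.017 = 3.4 mA, and I_E = (β+1)I_B = 3.41 mA.
V_CE = V_CC − I_C·R_C − I_E·R_E = 22 − 3.4×0.82 − 3.41×1.5 = 14.1 V.
V_CE = 14.1 V > 0.2 V confirms active-region operation.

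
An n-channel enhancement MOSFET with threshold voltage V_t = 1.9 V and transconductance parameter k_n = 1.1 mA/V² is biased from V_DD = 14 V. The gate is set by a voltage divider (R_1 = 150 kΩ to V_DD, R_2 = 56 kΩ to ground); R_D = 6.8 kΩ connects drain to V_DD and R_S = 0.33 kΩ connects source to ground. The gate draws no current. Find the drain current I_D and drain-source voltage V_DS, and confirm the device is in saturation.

I_D ≈ 1.2 mA, V_DS ≈ 5.2 V

V_G = V_DD·R_2/(R_1+R_2) = 14×56/206 = 3.81 V.
Assume saturation: I_D = (k_n/2)(V_GS − V_t)² with V_GS = V_G − I_D·R_S = 3.81 − 0.33·I_D.
Substituting gives 0.0599·I_D² − 1.69·I_D + 2 = 0, with roots I_D = 1.23 or 27 mA.
The root I_D = 27 mA gives V_GS = -5.11 V ≤ V_t, so take I_D = 1.23 mA.
Then V_GS = 3.4 V and V_DS = V_DD − I_D(R_D+R_S) = 14 − 1.23×7.13 = 5.2 V.
Saturation requires V_DS ≥ V_GS − V_t = 1.5 V; 5.2 ≥ 1.5 ✓.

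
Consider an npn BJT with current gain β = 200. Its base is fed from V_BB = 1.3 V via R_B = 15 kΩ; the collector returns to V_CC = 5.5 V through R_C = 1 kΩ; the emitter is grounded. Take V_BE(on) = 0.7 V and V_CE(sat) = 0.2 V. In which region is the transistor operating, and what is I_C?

Assume active: I_B = (1.3 − 0.7)/15 = 0.04 mA, giving I_C = β·I_B = 8 mA.
But then V_CE = 5.5 − 8×1 = -2.5 V < V_CE(sat) = 0.2 V — impossible in the active region.
So the transistor is saturated. With V_CE = 0.2 V, I_C = (V_CC − 0.2)/R_C = 5.3/1 = 5.3 mA.
Check: β·I_B = 8 mA > I_C = 5.3 mA, confirming saturation.

saturation; I_C ≈ 5.3 mA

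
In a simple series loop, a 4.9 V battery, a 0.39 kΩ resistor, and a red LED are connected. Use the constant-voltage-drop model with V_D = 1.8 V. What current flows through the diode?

I ≈ 7.9 mA

KVL around the loop: 4.9 = V_D + I·R = 1.8 + I × 0.39 kΩ.
So I = (4.9 − 1.8) / 0.39 kΩ = 3.1 / 0.39 = 7.95 mA.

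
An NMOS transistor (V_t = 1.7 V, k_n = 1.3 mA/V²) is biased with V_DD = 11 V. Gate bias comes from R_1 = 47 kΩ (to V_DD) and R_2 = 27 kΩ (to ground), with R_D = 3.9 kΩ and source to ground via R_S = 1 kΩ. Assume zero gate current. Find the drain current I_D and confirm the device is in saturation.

V_G = V_DD·R_2/(R_1+R_2) = 11×27/74 = 4.01 V.
Assume saturation: I_D = (k_n/2)(V_GS − V_t)² with V_GS = V_G − I_D·R_S = 4.01 − 1·I_D.
Substituting gives 0.65·I_D² − 4.01·I_D + 3.48 = 0, with roots I_D = 1.05 or 5.12 mA.
The root I_D = 5.12 mA gives V_GS = -1.11 V ≤ V_t, so take I_D = 1.05 mA.
Then V_GS = 2.97 V and V_DS = V_DD − I_D(R_D+R_S) = 11 − 1.05×4.9 = 5.88 V.
Saturation requires V_DS ≥ V_GS − V_t = 1.27 V; 5.88 ≥ 1.27 ✓.

I_D ≈ 1 mA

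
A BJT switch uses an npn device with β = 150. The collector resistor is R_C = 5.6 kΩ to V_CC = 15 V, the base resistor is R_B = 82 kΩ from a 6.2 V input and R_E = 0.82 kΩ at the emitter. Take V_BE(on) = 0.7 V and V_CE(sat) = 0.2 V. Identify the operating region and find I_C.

Assume active: I_B = (6.2 − 0.7)/(82 + 151×0.82) = 0.0267 mA, I_C = β·I_B = 4.01 mA.
Then V_CE = 15 − 4.01×5.6 − 4.04×0.82 = -10.8 V < 0.2 V — the active assumption fails.
Re-solve with V_CE = 0.2 V. KCL at the emitter: V_E/R_E = (V_BB−0.7−V_E)/R_B + (V_CC−0.2−V_E)/R_C, giving V_E = 1.92 V.
I_C = (V_CC − 0.2 − V_E)/R_C = (14.8 − 1.92)/5.6 = 2.3 mA.
Check: I_B = (5.5 − 1.92)/82 = 0.0436 mA, and β·I_B = 6.55 mA > I_C, confirming saturation.

saturation; I_C ≈ 2.3 mA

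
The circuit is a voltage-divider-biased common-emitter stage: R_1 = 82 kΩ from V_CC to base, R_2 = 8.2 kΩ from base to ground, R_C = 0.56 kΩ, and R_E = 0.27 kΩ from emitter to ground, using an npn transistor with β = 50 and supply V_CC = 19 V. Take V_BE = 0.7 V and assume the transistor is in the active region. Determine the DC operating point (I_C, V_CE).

Thevenize the base divider: V_Th = V_CC·R_2/(R_1+R_2) = 19×8.2/90.2 = 1.73 V, R_Th = R_1‖R_2 = 7.45 kΩ.
Base-emitter loop: V_Th = I_B·R_Th + V_BE + (β+1)I_B·R_E, so I_B = (1.73 − 0.7) / (7.45 + 51×0.27) = 0.0484 mA.
I_C = β·I_B = 50×0.0484 = 2.42 mA, and I_E = (β+1)I_B = 2.47 mA.
V_CE = V_CC − I_C·R_C − I_E·R_E = 19 − 2.42×0.56 − 2.47×0.27 = 17 V.
V_CE = 17 V > 0.2 V confirms active-region operation.

I_C ≈ 2.4 mA, V_CE ≈ 17 V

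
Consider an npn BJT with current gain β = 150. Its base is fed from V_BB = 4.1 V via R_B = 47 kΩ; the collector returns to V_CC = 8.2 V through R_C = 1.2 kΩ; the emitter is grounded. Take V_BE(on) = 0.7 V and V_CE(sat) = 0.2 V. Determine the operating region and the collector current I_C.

Assume active: I_B = (4.1 − 0.7)/47 = 0.0723 mA, giving I_C = β·I_B = 10.9 mA.
But then V_CE = 8.2 − 10.9×1.2 = -4.82 V < V_CE(sat) = 0.2 V — impossible in the active region.
So the transistor is saturated. With V_CE = 0.2 V, I_C = (V_CC − 0.2)/R_C = 8/1.2 = 6.67 mA.
Check: β·I_B = 10.9 mA > I_C = 6.67 mA, confirming saturation.

saturation; I_C ≈ 6.7 mA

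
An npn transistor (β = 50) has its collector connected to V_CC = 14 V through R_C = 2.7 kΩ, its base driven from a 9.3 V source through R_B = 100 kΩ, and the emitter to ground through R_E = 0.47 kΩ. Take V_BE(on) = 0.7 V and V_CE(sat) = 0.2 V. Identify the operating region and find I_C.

Assume active. Base-emitter loop: I_B = (V_BB − V_BE)/(R_B + (β+1)R_E) = (9.3 − 0.7)/(100 + 51×0.47) = 0.0694 mA.
I_C = β·I_B = 50×0.0694 = 3.47 mA.
V_CE = V_CC − I_C·R_C − I_E·R_E = 14 − 3.47×2.7 − 3.54×0.47 = 2.97 V > V_CE(sat), so the active-region assumption holds.

active; I_C ≈ 3.5 mA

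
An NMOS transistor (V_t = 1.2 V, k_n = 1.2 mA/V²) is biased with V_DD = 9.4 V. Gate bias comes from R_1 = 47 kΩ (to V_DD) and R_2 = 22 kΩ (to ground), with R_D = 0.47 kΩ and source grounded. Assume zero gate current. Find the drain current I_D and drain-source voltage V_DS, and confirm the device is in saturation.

I_D ≈ 1.9 mA, V_DS ≈ 8.5 V

V_G = V_DD·R_2/(R_1+R_2) = 9.4×22/69 = 3 V. With the source grounded, V_GS = V_G = 3 V.
Assume saturation: I_D = (k_n/2)(V_GS − V_t)² = (1.2/2)×(3 − 1.2)² = 0.6×1.8² = 1.94 mA.
V_DS = V_DD − I_D·R_D = 9.4 − 1.94×0.47 = 8.49 V.
Saturation requires V_DS ≥ V_GS − V_t = 1.8 V; 8.49 ≥ 1.8 ✓.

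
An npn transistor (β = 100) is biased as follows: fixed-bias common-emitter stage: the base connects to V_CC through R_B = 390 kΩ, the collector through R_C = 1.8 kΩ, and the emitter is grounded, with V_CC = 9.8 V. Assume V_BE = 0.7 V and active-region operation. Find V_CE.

V_CE ≈ 5.6 V

Base loop: V_CC = I_B·R_B + V_BE, so I_B = (9.8 − 0.7)/390 kΩ = 0.0233 mA.
In the active region I_C = β·I_B = 100 × 0.0233 = 2.33 mA.
Collector loop: V_CE = V_CC − I_C·R_C = 9.8 − 2.33×1.8 = 5.6 V.
Since V_CE = 5.6 V > V_CE(sat) ≈ 0.2 V, the transistor is in the active region as assumed.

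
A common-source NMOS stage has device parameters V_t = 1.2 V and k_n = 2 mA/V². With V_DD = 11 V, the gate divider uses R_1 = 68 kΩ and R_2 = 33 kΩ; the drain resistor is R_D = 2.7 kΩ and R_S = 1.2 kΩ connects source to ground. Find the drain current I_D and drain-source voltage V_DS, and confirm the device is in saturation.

V_G = V_DD·R_2/(R_1+R_2) = 11×33/101 = 3.59 V.
Assume saturation: I_D = (k_n/2)(V_GS − V_t)² with V_GS = V_G − I_D·R_S = 3.59 − 1.2·I_D.
Substituting gives 1.44·I_D² − 6.75·I_D + 5.73 = 0, with roots I_D = 1.12 or 3.57 mA.
The root I_D = 3.57 mA gives V_GS = -0.689 V ≤ V_t, so take I_D = 1.12 mA.
Then V_GS = 2.26 V and V_DS = V_DD − I_D(R_D+R_S) = 11 − 1.12×3.9 = 6.65 V.
Saturation requires V_DS ≥ V_GS − V_t = 1.06 V; 6.65 ≥ 1.06 ✓.

I_D ≈ 1.1 mA, V_DS ≈ 6.7 V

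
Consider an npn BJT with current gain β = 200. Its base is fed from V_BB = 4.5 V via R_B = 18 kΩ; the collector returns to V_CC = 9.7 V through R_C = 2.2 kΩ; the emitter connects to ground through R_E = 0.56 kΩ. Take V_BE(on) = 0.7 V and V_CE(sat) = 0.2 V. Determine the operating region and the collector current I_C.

saturation; I_C ≈ 3.4 mA

Assume active: I_B = (4.5 − 0.7)/(18 + 201×0.56) = 0.0291 mA, I_C = β·I_B = 5.82 mA.
Then V_CE = 9.7 − 5.82×2.2 − 5.85×0.56 = -6.38 V < 0.2 V — the active assumption fails.
Re-solve with V_CE = 0.2 V. KCL at the emitter: V_E/R_E = (V_BB−0.7−V_E)/R_B + (V_CC−0.2−V_E)/R_C, giving V_E = 1.97 V.
I_C = (V_CC − 0.2 − V_E)/R_C = (9.5 − 1.97)/2.2 = 3.42 mA.
Check: I_B = (3.8 − 1.97)/18 = 0.102 mA, and β·I_B = 20.3 mA > I_C, confirming saturation.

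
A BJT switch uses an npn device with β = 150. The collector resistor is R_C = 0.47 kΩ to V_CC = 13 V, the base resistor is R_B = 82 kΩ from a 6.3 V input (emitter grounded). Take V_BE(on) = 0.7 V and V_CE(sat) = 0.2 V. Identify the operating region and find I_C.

Assume active. Base-emitter loop: I_B = (V_BB − V_BE)/R_B = (6.3 − 0.7)/82 = 0.0683 mA.
I_C = β·I_B = 150×0.0683 = 10.2 mA.
V_CE = V_CC − I_C·R_C = 13 − 10.2×0.47 = 8.19 V > V_CE(sat), so the active-region assumption holds.

active; I_C ≈ 10 mA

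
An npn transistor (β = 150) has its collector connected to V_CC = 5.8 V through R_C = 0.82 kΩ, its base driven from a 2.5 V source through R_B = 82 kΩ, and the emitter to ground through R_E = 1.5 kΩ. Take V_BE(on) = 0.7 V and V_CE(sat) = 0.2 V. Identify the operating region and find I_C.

Assume active. Base-emitter loop: I_B = (V_BB − V_BE)/(R_B + (β+1)R_E) = (2.5 − 0.7)/(82 + 151×1.5) = 0.00583 mA.
I_C = β·I_B = 150×0.00583 = 0.875 mA.
V_CE = V_CC − I_C·R_C − I_E·R_E = 5.8 − 0.875×0.82 − 0.881×1.5 = 3.76 V > V_CE(sat), so the active-region assumption holds.

active; I_C ≈ 0.88 mA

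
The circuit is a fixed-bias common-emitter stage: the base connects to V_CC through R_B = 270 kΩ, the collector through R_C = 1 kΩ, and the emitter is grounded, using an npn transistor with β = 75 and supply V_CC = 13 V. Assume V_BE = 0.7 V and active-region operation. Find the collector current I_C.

I_C ≈ 3.4 mA

Base loop: V_CC = I_B·R_B + V_BE, so I_B = (13 − 0.7)/270 kΩ = 0.0456 mA.
In the active region I_C = β·I_B = 75 × 0.0456 = 3.42 mA.
Collector loop: V_CE = V_CC − I_C·R_C = 13 − 3.42×1 = 9.58 V.
Since V_CE = 9.58 V > V_CE(sat) ≈ 0.2 V, the transistor is in the active region as assumed.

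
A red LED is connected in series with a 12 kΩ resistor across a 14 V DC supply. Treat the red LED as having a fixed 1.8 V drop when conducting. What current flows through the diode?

KVL around the loop: 14 = V_D + I·R = 1.8 + I × 12 kΩ.
So I = (14 − 1.8) / 12 kΩ = 12.2 / 12 = 1.02 mA.

I ≈ 1 mA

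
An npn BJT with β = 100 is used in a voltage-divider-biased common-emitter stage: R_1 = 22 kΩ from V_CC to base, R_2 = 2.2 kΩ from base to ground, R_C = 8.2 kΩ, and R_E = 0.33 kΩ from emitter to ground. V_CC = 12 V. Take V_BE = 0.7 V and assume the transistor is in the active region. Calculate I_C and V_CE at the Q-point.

Thevenize the base divider: V_Th = V_CC·R_2/(R_1+R_2) = 12×2.2/24.2 = 1.09 V, R_Th = R_1‖R_2 = 2 kΩ.
Base-emitter loop: V_Th = I_B·R_Th + V_BE + (β+1)I_B·R_E, so I_B = (1.09 − 0.7) / (2 + 101×0.33) = 0.0111 mA.
I_C = β·I_B = 100×0.0111 = 1.11 mA, and I_E = (β+1)I_B = 1.12 mA.
V_CE = V_CC − I_C·R_C − I_E·R_E = 12 − 1.11×8.2 − 1.12×0.33 = 2.56 V.
V_CE = 2.56 V > 0.2 V confirms active-region operation.

I_C ≈ 1.1 mA, V_CE ≈ 2.6 V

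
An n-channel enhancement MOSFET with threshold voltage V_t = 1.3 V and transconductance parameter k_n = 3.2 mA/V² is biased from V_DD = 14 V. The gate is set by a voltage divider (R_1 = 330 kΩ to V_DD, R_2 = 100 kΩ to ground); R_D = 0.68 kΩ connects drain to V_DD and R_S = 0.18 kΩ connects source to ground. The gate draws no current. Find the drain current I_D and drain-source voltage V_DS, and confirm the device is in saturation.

I_D ≈ 3.1 mA, V_DS ≈ 11 V

V_G = V_DD·R_2/(R_1+R_2) = 14×100/430 = 3.26 V.
Assume saturation: I_D = (k_n/2)(V_GS − V_t)² with V_GS = V_G − I_D·R_S = 3.26 − 0.18·I_D.
Substituting gives 0.0518·I_D² − 2.13·I_D + 6.12 = 0, with roots I_D = 3.11 or 37.9 mA.
The root I_D = 37.9 mA gives V_GS = -3.57 V ≤ V_t, so take I_D = 3.11 mA.
Then V_GS = 2.7 V and V_DS = V_DD − I_D(R_D+R_S) = 14 − 3.11×0.86 = 11.3 V.
Saturation requires V_DS ≥ V_GS − V_t = 1.4 V; 11.3 ≥ 1.4 ✓.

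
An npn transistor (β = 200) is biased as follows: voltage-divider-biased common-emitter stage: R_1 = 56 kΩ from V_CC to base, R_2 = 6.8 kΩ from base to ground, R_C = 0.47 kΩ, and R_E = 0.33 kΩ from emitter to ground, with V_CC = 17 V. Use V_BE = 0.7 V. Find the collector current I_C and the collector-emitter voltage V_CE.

Thevenize the base divider: V_Th = V_CC·R_2/(R_1+R_2) = 17×6.8/62.8 = 1.84 V, R_Th = R_1‖R_2 = 6.06 kΩ.
Base-emitter loop: V_Th = I_B·R_Th + V_BE + (β+1)I_B·R_E, so I_B = (1.84 − 0.7) / (6.06 + 201×0.33) = 0.0158 mA.
I_C = β·I_B = 200×0.0158 = 3.15 mA, and I_E = (β+1)I_B = 3.17 mA.
V_CE = V_CC − I_C·R_C − I_E·R_E = 17 − 3.15×0.47 − 3.17×0.33 = 14.5 V.
V_CE = 14.5 V > 0.2 V confirms active-region operation.

I_C ≈ 3.2 mA, V_CE ≈ 14 V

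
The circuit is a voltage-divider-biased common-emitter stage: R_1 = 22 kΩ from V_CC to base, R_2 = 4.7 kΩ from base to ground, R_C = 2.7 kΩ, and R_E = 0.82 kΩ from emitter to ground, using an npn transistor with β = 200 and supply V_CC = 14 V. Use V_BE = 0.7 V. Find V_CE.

Thevenize the base divider: V_Th = V_CC·R_2/(R_1+R_2) = 14×4.7/26.7 = 2.46 V, R_Th = R_1‖R_2 = 3.87 kΩ.
Base-emitter loop: V_Th = I_B·R_Th + V_BE + (β+1)I_B·R_E, so I_B = (2.46 − 0.7) / (3.87 + 201×0.82) = 0.0105 mA.
I_C = β·I_B = 200×0.0105 = 2.09 mA, and I_E = (β+1)I_B = 2.1 mA.
V_CE = V_CC − I_C·R_C − I_E·R_E = 14 − 2.09×2.7 − 2.1×0.82 = 6.63 V.
V_CE = 6.63 V > 0.2 V confirms active-region operation.

V_CE ≈ 6.6 V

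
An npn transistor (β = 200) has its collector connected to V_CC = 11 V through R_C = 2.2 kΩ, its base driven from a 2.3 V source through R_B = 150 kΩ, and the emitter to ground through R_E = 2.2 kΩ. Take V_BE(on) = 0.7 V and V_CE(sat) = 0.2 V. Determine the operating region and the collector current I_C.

Assume active. Base-emitter loop: I_B = (V_BB − V_BE)/(R_B + (β+1)R_E) = (2.3 − 0.7)/(150 + 201×2.2) = 0.0027 mA.
I_C = β·I_B = 200×0.0027 = 0.54 mA.
V_CE = V_CC − I_C·R_C − I_E·R_E = 11 − 0.54×2.2 − 0.543×2.2 = 8.62 V > V_CE(sat), so the active-region assumption holds.

active; I_C ≈ 0.54 mA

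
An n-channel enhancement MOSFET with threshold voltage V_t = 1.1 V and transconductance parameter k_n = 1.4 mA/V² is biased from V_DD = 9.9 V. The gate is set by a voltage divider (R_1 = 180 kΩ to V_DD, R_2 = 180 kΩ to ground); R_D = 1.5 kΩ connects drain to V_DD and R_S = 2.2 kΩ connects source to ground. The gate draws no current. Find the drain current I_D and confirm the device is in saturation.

I_D ≈ 1.2 mA

V_G = V_DD·R_2/(R_1+R_2) = 9.9×180/360 = 4.95 V.
Assume saturation: I_D = (k_n/2)(V_GS − V_t)² with V_GS = V_G − I_D·R_S = 4.95 − 2.2·I_D.
Substituting gives 3.39·I_D² − 12.9·I_D + 10.4 = 0, with roots I_D = 1.16 or 2.63 mA.
The root I_D = 2.63 mA gives V_GS = -0.839 V ≤ V_t, so take I_D = 1.16 mA.
Then V_GS = 2.39 V and V_DS = V_DD − I_D(R_D+R_S) = 9.9 − 1.16×3.7 = 5.59 V.
Saturation requires V_DS ≥ V_GS − V_t = 1.29 V; 5.59 ≥ 1.29 ✓.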